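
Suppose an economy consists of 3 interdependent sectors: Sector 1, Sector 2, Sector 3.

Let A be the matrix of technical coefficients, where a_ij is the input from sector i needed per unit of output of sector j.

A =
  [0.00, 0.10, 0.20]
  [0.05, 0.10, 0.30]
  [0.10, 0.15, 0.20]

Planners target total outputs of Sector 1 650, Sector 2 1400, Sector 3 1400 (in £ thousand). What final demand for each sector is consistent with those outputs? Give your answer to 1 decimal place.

d_1 = 230.0, d_2 = 807.5, d_3 = 845.0

I − A =
  [   1.00    -0.10    -0.20]
  [  -0.05     0.90    -0.30]
  [  -0.10    -0.15     0.80]
d = (I − A) x:
  d_1 = (+1.00)·650 + (-0.10)·1400 + (-0.20)·1400 = 230.0
  d_2 = (-0.05)·650 + (+0.90)·1400 + (-0.30)·1400 = 807.5
  d_3 = (-0.10)·650 + (-0.15)·1400 + (+0.80)·1400 = 845.0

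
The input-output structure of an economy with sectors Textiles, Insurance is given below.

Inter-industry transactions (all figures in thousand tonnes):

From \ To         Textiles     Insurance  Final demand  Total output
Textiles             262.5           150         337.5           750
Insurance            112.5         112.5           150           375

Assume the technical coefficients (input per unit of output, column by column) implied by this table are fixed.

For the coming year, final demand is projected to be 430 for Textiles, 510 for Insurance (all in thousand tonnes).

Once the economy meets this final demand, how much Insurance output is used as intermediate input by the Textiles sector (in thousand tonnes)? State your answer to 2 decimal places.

z_IT = 191.77

Technical coefficients a_ij = z_ij / X_j:
  a_TT = 262.5/750 = 0.35, a_IT = 112.5/750 = 0.15
  a_TI = 150/375 = 0.40, a_II = 112.5/375 = 0.30
I − A =
  [   0.65    -0.40]
  [  -0.15     0.70]
det(I−A) = (0.65)(0.70) − (-0.40)(-0.15) = 0.3950
adj(I−A) = [[0.70, 0.40], [0.15, 0.65]]
(I − A)⁻¹ = adj(I−A) / det(I−A) ≈
  [   1.7722     1.0127]
  [   0.3797     1.6456]
First solve x = (I − A)⁻¹ d = adj(I−A)·d / det(I−A); in particular x_T = (0.70·430 + 0.40·510) / 0.3950 = 505.00 / 0.3950 ≈ 1278.4810.
Intermediate flow from I to T: z_IT = a_IT · x_T = 0.15 × 505.00 / 0.3950 = 75.75 / 0.3950 ≈ 191.77.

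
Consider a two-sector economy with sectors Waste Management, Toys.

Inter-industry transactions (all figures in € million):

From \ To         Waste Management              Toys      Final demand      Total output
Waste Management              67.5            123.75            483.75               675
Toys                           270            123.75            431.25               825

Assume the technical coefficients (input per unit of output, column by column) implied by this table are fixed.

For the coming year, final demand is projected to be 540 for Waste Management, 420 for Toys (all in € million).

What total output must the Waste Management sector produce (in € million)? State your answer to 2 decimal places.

Technical coefficients a_ij = z_ij / X_j:
  a_11 = 67.5/675 = 0.10, a_21 = 270/675 = 0.40
  a_12 = 123.75/825 = 0.15, a_22 = 123.75/825 = 0.15
I − A =
  [   0.90    -0.15]
  [  -0.40     0.85]
det(I−A) = (0.90)(0.85) − (-0.15)(-0.40) = 0.7050
adj(I−A) = [[0.85, 0.15], [0.40, 0.90]]
(I − A)⁻¹ = adj(I−A) / det(I−A) ≈
  [   1.2057     0.2128]
  [   0.5674     1.2766]
x = (I − A)⁻¹ d = adj(I−A)·d / det(I−A), with det(I−A) = 0.7050:
  x_1 = (0.85·540 + 0.15·420) / 0.7050 = 522.00 / 0.7050 ≈ 740.43
  x_2 = (0.40·540 + 0.90·420) / 0.7050 = 594.00 / 0.7050 ≈ 842.55

x_1 = 740.43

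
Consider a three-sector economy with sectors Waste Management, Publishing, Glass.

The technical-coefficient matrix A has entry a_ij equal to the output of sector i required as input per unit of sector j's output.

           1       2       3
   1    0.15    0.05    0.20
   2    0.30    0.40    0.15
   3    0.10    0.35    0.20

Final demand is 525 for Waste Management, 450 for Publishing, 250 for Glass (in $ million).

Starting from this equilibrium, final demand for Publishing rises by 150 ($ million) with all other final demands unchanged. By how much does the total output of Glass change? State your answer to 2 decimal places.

I − A =
  [   0.85    -0.05    -0.20]
  [  -0.30     0.60    -0.15]
  [  -0.10    -0.35     0.80]
Cofactors of I−A, C_ij = (−1)^(i+j)·(minor ij) (rows/columns in the sector order above):
  C_11 = (0.60)(0.80) − (-0.15)(-0.35) = 0.4275
  C_12 = −[(-0.30)(0.80) − (-0.15)(-0.10)] = 0.2550
  C_13 = (-0.30)(-0.35) − (0.60)(-0.10) = 0.1650
  C_21 = −[(-0.05)(0.80) − (-0.20)(-0.35)] = 0.1100
  C_22 = (0.85)(0.80) − (-0.20)(-0.10) = 0.6600
  C_23 = −[(0.85)(-0.35) − (-0.05)(-0.10)] = 0.3025
  C_31 = (-0.05)(-0.15) − (-0.20)(0.60) = 0.1275
  C_32 = −[(0.85)(-0.15) − (-0.20)(-0.30)] = 0.1875
  C_33 = (0.85)(0.60) − (-0.05)(-0.30) = 0.4950
det(I−A) = Σ_j (I−A)_1j·C_1j = (0.85)(0.4275) + (-0.05)(0.2550) + (-0.20)(0.1650) = 0.317625
adj(I−A) = Cᵀ =
  [ 0.4275   0.1100   0.1275]
  [ 0.2550   0.6600   0.1875]
  [ 0.1650   0.3025   0.4950]
(I − A)⁻¹ = adj(I−A) / det(I−A) ≈
  [   1.3459     0.3463     0.4014]
  [   0.8028     2.0779     0.5903]
  [   0.5195     0.9524     1.5584]
Δx = (I − A)⁻¹ Δd with Δd having +150 in the Publishing component and 0 elsewhere.
So Δx_3 = L_32 · (+150), where L_32 = adj(I−A)_32 / det(I−A) = 0.3025 / 0.317625.
Δx_3 = 0.3025 × (+150) / 0.317625 = 45.375 / 0.317625 ≈ 142.86.

Δx_3 = 142.86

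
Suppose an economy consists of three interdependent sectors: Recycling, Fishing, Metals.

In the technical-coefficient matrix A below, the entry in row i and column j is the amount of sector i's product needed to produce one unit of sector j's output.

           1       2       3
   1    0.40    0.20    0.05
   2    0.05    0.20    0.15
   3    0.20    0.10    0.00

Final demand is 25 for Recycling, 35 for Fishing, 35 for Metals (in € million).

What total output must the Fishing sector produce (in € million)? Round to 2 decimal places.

x_2 = 57.95

I − A =
  [   0.60    -0.20    -0.05]
  [  -0.05     0.80    -0.15]
  [  -0.20    -0.10     1.00]
Cofactors of I−A, C_ij = (−1)^(i+j)·(minor ij) (rows/columns in the sector order above):
  C_11 = (0.80)(1.00) − (-0.15)(-0.10) = 0.7850
  C_12 = −[(-0.05)(1.00) − (-0.15)(-0.20)] = 0.0800
  C_13 = (-0.05)(-0.10) − (0.80)(-0.20) = 0.1650
  C_21 = −[(-0.20)(1.00) − (-0.05)(-0.10)] = 0.2050
  C_22 = (0.60)(1.00) − (-0.05)(-0.20) = 0.5900
  C_23 = −[(0.60)(-0.10) − (-0.20)(-0.20)] = 0.1000
  C_31 = (-0.20)(-0.15) − (-0.05)(0.80) = 0.0700
  C_32 = −[(0.60)(-0.15) − (-0.05)(-0.05)] = 0.0925
  C_33 = (0.60)(0.80) − (-0.20)(-0.05) = 0.4700
det(I−A) = Σ_j (I−A)_1j·C_1j = (0.60)(0.7850) + (-0.20)(0.0800) + (-0.05)(0.1650) = 0.44675
adj(I−A) = Cᵀ =
  [ 0.7850   0.2050   0.0700]
  [ 0.0800   0.5900   0.0925]
  [ 0.1650   0.1000   0.4700]
(I − A)⁻¹ = adj(I−A) / det(I−A) ≈
  [   1.7571     0.4589     0.1567]
  [   0.1791     1.3206     0.2071]
  [   0.3693     0.2238     1.0520]
x = (I − A)⁻¹ d = adj(I−A)·d / det(I−A), with det(I−A) = 0.44675:
  x_1 = (0.7850·25 + 0.2050·35 + 0.0700·35) / 0.44675 = 29.25 / 0.44675 ≈ 65.47
  x_2 = (0.0800·25 + 0.5900·35 + 0.0925·35) / 0.44675 = 25.8875 / 0.44675 ≈ 57.95
  x_3 = (0.1650·25 + 0.1000·35 + 0.4700·35) / 0.44675 = 24.075 / 0.44675 ≈ 53.89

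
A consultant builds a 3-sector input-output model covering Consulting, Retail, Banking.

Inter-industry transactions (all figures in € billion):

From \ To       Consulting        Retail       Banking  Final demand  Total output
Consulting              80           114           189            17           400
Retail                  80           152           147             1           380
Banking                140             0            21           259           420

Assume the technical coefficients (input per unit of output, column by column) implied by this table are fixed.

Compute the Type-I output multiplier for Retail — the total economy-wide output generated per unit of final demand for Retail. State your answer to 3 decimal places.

m_R = 3.707

Technical coefficients a_ij = z_ij / X_j:
  a_CC = 80/400 = 0.20, a_RC = 80/400 = 0.20, a_BC = 140/400 = 0.35
  a_CR = 114/380 = 0.30, a_RR = 152/380 = 0.40, a_BR = 0/380 = 0.00
  a_CB = 189/420 = 0.45, a_RB = 147/420 = 0.35, a_BB = 21/420 = 0.05
I − A =
  [   0.80    -0.30    -0.45]
  [  -0.20     0.60    -0.35]
  [  -0.35     0.00     0.95]
Cofactors of I−A, C_ij = (−1)^(i+j)·(minor ij) (rows/columns in the sector order above):
  C_11 = (0.60)(0.95) − (-0.35)(0.00) = 0.5700
  C_12 = −[(-0.20)(0.95) − (-0.35)(-0.35)] = 0.3125
  C_13 = (-0.20)(0.00) − (0.60)(-0.35) = 0.2100
  C_21 = −[(-0.30)(0.95) − (-0.45)(0.00)] = 0.2850
  C_22 = (0.80)(0.95) − (-0.45)(-0.35) = 0.6025
  C_23 = −[(0.80)(0.00) − (-0.30)(-0.35)] = 0.1050
  C_31 = (-0.30)(-0.35) − (-0.45)(0.60) = 0.3750
  C_32 = −[(0.80)(-0.35) − (-0.45)(-0.20)] = 0.3700
  C_33 = (0.80)(0.60) − (-0.30)(-0.20) = 0.4200
det(I−A) = Σ_j (I−A)_1j·C_1j = (0.80)(0.5700) + (-0.30)(0.3125) + (-0.45)(0.2100) = 0.26775
adj(I−A) = Cᵀ =
  [ 0.5700   0.2850   0.3750]
  [ 0.3125   0.6025   0.3700]
  [ 0.2100   0.1050   0.4200]
(I − A)⁻¹ = adj(I−A) / det(I−A) ≈
  [   2.1289     1.0644     1.4006]
  [   1.1671     2.2502     1.3819]
  [   0.7843     0.3922     1.5686]
The output multiplier for sector j is the column-j sum of the Leontief inverse (I − A)⁻¹ = adj(I−A) / det(I−A).
Column R of adj(I−A): (0.2850, 0.6025, 0.1050); det(I−A) = 0.26775.
m_R = (0.2850 + 0.6025 + 0.1050) / 0.26775 = 0.9925 / 0.26775 ≈ 3.707.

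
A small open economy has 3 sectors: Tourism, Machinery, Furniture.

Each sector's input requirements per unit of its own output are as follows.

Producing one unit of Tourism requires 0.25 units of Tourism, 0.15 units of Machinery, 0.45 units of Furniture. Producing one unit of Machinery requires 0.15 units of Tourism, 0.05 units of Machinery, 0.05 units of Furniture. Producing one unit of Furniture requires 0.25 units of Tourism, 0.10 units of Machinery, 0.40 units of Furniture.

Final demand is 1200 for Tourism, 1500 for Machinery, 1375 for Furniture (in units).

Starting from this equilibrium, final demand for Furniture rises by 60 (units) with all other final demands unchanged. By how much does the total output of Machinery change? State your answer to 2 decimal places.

Δx_M = 22.90

I − A =
  [   0.75    -0.15    -0.25]
  [  -0.15     0.95    -0.10]
  [  -0.45    -0.05     0.60]
Cofactors of I−A, C_ij = (−1)^(i+j)·(minor ij) (rows/columns in the sector order above):
  C_11 = (0.95)(0.60) − (-0.10)(-0.05) = 0.5650
  C_12 = −[(-0.15)(0.60) − (-0.10)(-0.45)] = 0.1350
  C_13 = (-0.15)(-0.05) − (0.95)(-0.45) = 0.4350
  C_21 = −[(-0.15)(0.60) − (-0.25)(-0.05)] = 0.1025
  C_22 = (0.75)(0.60) − (-0.25)(-0.45) = 0.3375
  C_23 = −[(0.75)(-0.05) − (-0.15)(-0.45)] = 0.1050
  C_31 = (-0.15)(-0.10) − (-0.25)(0.95) = 0.2525
  C_32 = −[(0.75)(-0.10) − (-0.25)(-0.15)] = 0.1125
  C_33 = (0.75)(0.95) − (-0.15)(-0.15) = 0.6900
det(I−A) = Σ_j (I−A)_1j·C_1j = (0.75)(0.5650) + (-0.15)(0.1350) + (-0.25)(0.4350) = 0.29475
adj(I−A) = Cᵀ =
  [ 0.5650   0.1025   0.2525]
  [ 0.1350   0.3375   0.1125]
  [ 0.4350   0.1050   0.6900]
(I − A)⁻¹ = adj(I−A) / det(I−A) ≈
  [   1.9169     0.3478     0.8567]
  [   0.4580     1.1450     0.3817]
  [   1.4758     0.3562     2.3410]
Δx = (I − A)⁻¹ Δd with Δd having +60 in the Furniture component and 0 elsewhere.
So Δx_M = L_MF · (+60), where L_MF = adj(I−A)_MF / det(I−A) = 0.1125 / 0.29475.
Δx_M = 0.1125 × (+60) / 0.29475 = 6.75 / 0.29475 ≈ 22.90.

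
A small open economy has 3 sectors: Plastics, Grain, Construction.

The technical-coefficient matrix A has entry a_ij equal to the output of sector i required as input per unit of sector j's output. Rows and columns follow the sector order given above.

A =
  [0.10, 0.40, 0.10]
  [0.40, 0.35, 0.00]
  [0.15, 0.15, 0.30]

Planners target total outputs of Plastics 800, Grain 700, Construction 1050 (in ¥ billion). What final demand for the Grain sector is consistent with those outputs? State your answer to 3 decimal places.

d_2 = 135.000

I − A =
  [   0.90    -0.40    -0.10]
  [  -0.40     0.65     0.00]
  [  -0.15    -0.15     0.70]
d = (I − A) x:
  d_1 = (+0.90)·800 + (-0.40)·700 + (-0.10)·1050 = 335.000
  d_2 = (-0.40)·800 + (+0.65)·700 + (+0.00)·1050 = 135.000
  d_3 = (-0.15)·800 + (-0.15)·700 + (+0.70)·1050 = 510.000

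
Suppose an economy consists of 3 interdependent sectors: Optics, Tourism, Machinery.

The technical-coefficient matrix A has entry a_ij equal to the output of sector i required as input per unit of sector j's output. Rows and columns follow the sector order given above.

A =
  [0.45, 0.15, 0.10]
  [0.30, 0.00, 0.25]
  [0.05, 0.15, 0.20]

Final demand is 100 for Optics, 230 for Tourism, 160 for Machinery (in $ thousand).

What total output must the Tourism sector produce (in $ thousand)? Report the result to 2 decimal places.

I − A =
  [   0.55    -0.15    -0.10]
  [  -0.30     1.00    -0.25]
  [  -0.05    -0.15     0.80]
Cofactors of I−A, C_ij = (−1)^(i+j)·(minor ij) (rows/columns in the sector order above):
  C_11 = (1.00)(0.80) − (-0.25)(-0.15) = 0.7625
  C_12 = −[(-0.30)(0.80) − (-0.25)(-0.05)] = 0.2525
  C_13 = (-0.30)(-0.15) − (1.00)(-0.05) = 0.0950
  C_21 = −[(-0.15)(0.80) − (-0.10)(-0.15)] = 0.1350
  C_22 = (0.55)(0.80) − (-0.10)(-0.05) = 0.4350
  C_23 = −[(0.55)(-0.15) − (-0.15)(-0.05)] = 0.0900
  C_31 = (-0.15)(-0.25) − (-0.10)(1.00) = 0.1375
  C_32 = −[(0.55)(-0.25) − (-0.10)(-0.30)] = 0.1675
  C_33 = (0.55)(1.00) − (-0.15)(-0.30) = 0.5050
det(I−A) = Σ_j (I−A)_1j·C_1j = (0.55)(0.7625) + (-0.15)(0.2525) + (-0.10)(0.0950) = 0.3720
adj(I−A) = Cᵀ =
  [ 0.7625   0.1350   0.1375]
  [ 0.2525   0.4350   0.1675]
  [ 0.0950   0.0900   0.5050]
(I − A)⁻¹ = adj(I−A) / det(I−A) ≈
  [   2.0497     0.3629     0.3696]
  [   0.6788     1.1694     0.4503]
  [   0.2554     0.2419     1.3575]
x = (I − A)⁻¹ d = adj(I−A)·d / det(I−A), with det(I−A) = 0.3720:
  x_1 = (0.7625·100 + 0.1350·230 + 0.1375·160) / 0.3720 = 129.30 / 0.3720 ≈ 347.58
  x_2 = (0.2525·100 + 0.4350·230 + 0.1675·160) / 0.3720 = 152.10 / 0.3720 ≈ 408.87
  x_3 = (0.0950·100 + 0.0900·230 + 0.5050·160) / 0.3720 = 111.00 / 0.3720 ≈ 298.39

x_2 = 408.87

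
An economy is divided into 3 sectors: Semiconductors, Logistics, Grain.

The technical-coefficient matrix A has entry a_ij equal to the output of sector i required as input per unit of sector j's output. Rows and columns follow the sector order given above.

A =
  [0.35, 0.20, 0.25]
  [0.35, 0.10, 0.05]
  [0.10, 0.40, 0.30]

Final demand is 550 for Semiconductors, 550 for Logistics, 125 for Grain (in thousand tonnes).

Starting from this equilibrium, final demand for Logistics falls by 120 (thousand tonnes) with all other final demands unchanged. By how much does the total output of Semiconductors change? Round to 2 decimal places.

I − A =
  [   0.65    -0.20    -0.25]
  [  -0.35     0.90    -0.05]
  [  -0.10    -0.40     0.70]
Cofactors of I−A, C_ij = (−1)^(i+j)·(minor ij) (rows/columns in the sector order above):
  C_11 = (0.90)(0.70) − (-0.05)(-0.40) = 0.6100
  C_12 = −[(-0.35)(0.70) − (-0.05)(-0.10)] = 0.2500
  C_13 = (-0.35)(-0.40) − (0.90)(-0.10) = 0.2300
  C_21 = −[(-0.20)(0.70) − (-0.25)(-0.40)] = 0.2400
  C_22 = (0.65)(0.70) − (-0.25)(-0.10) = 0.4300
  C_23 = −[(0.65)(-0.40) − (-0.20)(-0.10)] = 0.2800
  C_31 = (-0.20)(-0.05) − (-0.25)(0.90) = 0.2350
  C_32 = −[(0.65)(-0.05) − (-0.25)(-0.35)] = 0.1200
  C_33 = (0.65)(0.90) − (-0.20)(-0.35) = 0.5150
det(I−A) = Σ_j (I−A)_1j·C_1j = (0.65)(0.6100) + (-0.20)(0.2500) + (-0.25)(0.2300) = 0.2890
adj(I−A) = Cᵀ =
  [ 0.6100   0.2400   0.2350]
  [ 0.2500   0.4300   0.1200]
  [ 0.2300   0.2800   0.5150]
(I − A)⁻¹ = adj(I−A) / det(I−A) ≈
  [   2.1107     0.8304     0.8131]
  [   0.8651     1.4879     0.4152]
  [   0.7958     0.9689     1.7820]
Δx = (I − A)⁻¹ Δd with Δd having -120 in the Logistics component and 0 elsewhere.
So Δx_1 = L_12 · (-120), where L_12 = adj(I−A)_12 / det(I−A) = 0.2400 / 0.2890.
Δx_1 = 0.2400 × (-120) / 0.2890 = -28.80 / 0.2890 ≈ -99.65.

Δx_1 = -99.65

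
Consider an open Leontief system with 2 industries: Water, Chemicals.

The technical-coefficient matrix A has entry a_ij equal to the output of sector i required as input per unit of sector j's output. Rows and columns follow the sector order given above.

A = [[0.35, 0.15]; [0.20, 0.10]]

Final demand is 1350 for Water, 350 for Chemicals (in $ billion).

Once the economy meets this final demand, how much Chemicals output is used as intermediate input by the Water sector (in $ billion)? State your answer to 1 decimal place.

z_CW = 456.8

I − A =
  [   0.65    -0.15]
  [  -0.20     0.90]
det(I−A) = (0.65)(0.90) − (-0.15)(-0.20) = 0.5550
adj(I−A) = [[0.90, 0.15], [0.20, 0.65]]
(I − A)⁻¹ = adj(I−A) / det(I−A) ≈
  [   1.6216     0.2703]
  [   0.3604     1.1712]
First solve x = (I − A)⁻¹ d = adj(I−A)·d / det(I−A); in particular x_W = (0.90·1350 + 0.15·350) / 0.5550 = 1267.50 / 0.5550 ≈ 2283.784.
Intermediate flow from C to W: z_CW = a_CW · x_W = 0.20 × 1267.50 / 0.5550 = 253.50 / 0.5550 ≈ 456.8.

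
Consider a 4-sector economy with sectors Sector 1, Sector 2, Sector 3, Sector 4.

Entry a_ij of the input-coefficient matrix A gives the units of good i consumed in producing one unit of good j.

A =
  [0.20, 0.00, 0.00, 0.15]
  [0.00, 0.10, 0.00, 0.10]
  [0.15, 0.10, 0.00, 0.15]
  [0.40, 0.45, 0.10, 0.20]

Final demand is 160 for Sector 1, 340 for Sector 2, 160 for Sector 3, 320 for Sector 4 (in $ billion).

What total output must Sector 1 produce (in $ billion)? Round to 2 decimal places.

I − A =
  [   0.80     0.00     0.00    -0.15]
  [   0.00     0.90     0.00    -0.10]
  [  -0.15    -0.10     1.00    -0.15]
  [  -0.40    -0.45    -0.10     0.80]
Compute the cofactors C_ij = (−1)^(i+j)·(3×3 minor ij) of I−A; the adjugate is their transpose:
adj(I−A) = Cᵀ =
  [ 0.660500   0.069000   0.013500   0.135000]
  [ 0.041500   0.565750   0.008000   0.080000]
  [ 0.159250   0.122125   0.486000   0.136250]
  [ 0.373500   0.368000   0.072000   0.720000]
det(I−A) = Σ_j (I−A)_1j·C_1j = (0.80)(0.660500) + (0.00)(0.041500) + (0.00)(0.159250) + (-0.15)(0.373500) = 0.472375
(I − A)⁻¹ = adj(I−A) / det(I−A) ≈
  [   1.3983     0.1461     0.0286     0.2858]
  [   0.0879     1.1977     0.0169     0.1694]
  [   0.3371     0.2585     1.0288     0.2884]
  [   0.7907     0.7790     0.1524     1.5242]
x = (I − A)⁻¹ d = adj(I−A)·d / det(I−A), with det(I−A) = 0.472375:
  x_1 = (0.660500·160 + 0.069000·340 + 0.013500·160 + 0.135000·320) / 0.472375 = 174.50 / 0.472375 ≈ 369.41
  x_2 = (0.041500·160 + 0.565750·340 + 0.008000·160 + 0.080000·320) / 0.472375 = 225.875 / 0.472375 ≈ 478.17
  x_3 = (0.159250·160 + 0.122125·340 + 0.486000·160 + 0.136250·320) / 0.472375 = 188.3625 / 0.472375 ≈ 398.76
  x_4 = (0.373500·160 + 0.368000·340 + 0.072000·160 + 0.720000·320) / 0.472375 = 426.80 / 0.472375 ≈ 903.52

x_1 = 369.41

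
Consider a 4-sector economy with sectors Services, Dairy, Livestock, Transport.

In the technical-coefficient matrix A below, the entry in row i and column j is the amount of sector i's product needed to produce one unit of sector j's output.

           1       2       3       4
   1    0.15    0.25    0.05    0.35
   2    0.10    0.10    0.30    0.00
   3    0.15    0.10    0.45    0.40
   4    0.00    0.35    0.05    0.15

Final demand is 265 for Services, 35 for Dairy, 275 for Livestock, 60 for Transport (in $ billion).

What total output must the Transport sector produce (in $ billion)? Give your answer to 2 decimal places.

I − A =
  [   0.85    -0.25    -0.05    -0.35]
  [  -0.10     0.90    -0.30     0.00]
  [  -0.15    -0.10     0.55    -0.40]
  [   0.00    -0.35    -0.05     0.85]
Compute the cofactors C_ij = (−1)^(i+j)·(3×3 minor ij) of I−A; the adjugate is their transpose:
adj(I−A) = Cᵀ =
  [ 0.335250   0.192250   0.154500   0.210750]
  [ 0.083000   0.371375   0.222750   0.139000]
  [ 0.137250   0.241500   0.616750   0.346750]
  [ 0.042250   0.167125   0.128000   0.363000]
det(I−A) = Σ_j (I−A)_1j·C_1j = (0.85)(0.335250) + (-0.25)(0.083000) + (-0.05)(0.137250) + (-0.35)(0.042250) = 0.2425625
(I − A)⁻¹ = adj(I−A) / det(I−A) ≈
  [   1.3821     0.7926     0.6369     0.8688]
  [   0.3422     1.5310     0.9183     0.5730]
  [   0.5658     0.9956     2.5426     1.4295]
  [   0.1742     0.6890     0.5277     1.4965]
x = (I − A)⁻¹ d = adj(I−A)·d / det(I−A), with det(I−A) = 0.2425625:
  x_1 = (0.335250·265 + 0.192250·35 + 0.154500·275 + 0.210750·60) / 0.2425625 = 150.7025 / 0.2425625 ≈ 621.29
  x_2 = (0.083000·265 + 0.371375·35 + 0.222750·275 + 0.139000·60) / 0.2425625 = 104.589375 / 0.2425625 ≈ 431.19
  x_3 = (0.137250·265 + 0.241500·35 + 0.616750·275 + 0.346750·60) / 0.2425625 = 235.235 / 0.2425625 ≈ 969.79
  x_4 = (0.042250·265 + 0.167125·35 + 0.128000·275 + 0.363000·60) / 0.2425625 = 74.025625 / 0.2425625 ≈ 305.18

x_4 = 305.18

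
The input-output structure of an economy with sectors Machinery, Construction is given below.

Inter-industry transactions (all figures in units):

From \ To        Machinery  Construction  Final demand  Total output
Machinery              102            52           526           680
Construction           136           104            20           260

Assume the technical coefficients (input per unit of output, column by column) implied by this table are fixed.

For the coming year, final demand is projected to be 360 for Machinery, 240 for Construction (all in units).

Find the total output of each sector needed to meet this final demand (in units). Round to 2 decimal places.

Technical coefficients a_ij = z_ij / X_j:
  a_MM = 102/680 = 0.15, a_CM = 136/680 = 0.20
  a_MC = 52/260 = 0.20, a_CC = 104/260 = 0.40
I − A =
  [   0.85    -0.20]
  [  -0.20     0.60]
det(I−A) = (0.85)(0.60) − (-0.20)(-0.20) = 0.4700
adj(I−A) = [[0.60, 0.20], [0.20, 0.85]]
(I − A)⁻¹ = adj(I−A) / det(I−A) ≈
  [   1.2766     0.4255]
  [   0.4255     1.8085]
x = (I − A)⁻¹ d = adj(I−A)·d / det(I−A), with det(I−A) = 0.4700:
  x_M = (0.60·360 + 0.20·240) / 0.4700 = 264.00 / 0.4700 ≈ 561.70
  x_C = (0.20·360 + 0.85·240) / 0.4700 = 276.00 / 0.4700 ≈ 587.23

x_M = 561.70, x_C = 587.23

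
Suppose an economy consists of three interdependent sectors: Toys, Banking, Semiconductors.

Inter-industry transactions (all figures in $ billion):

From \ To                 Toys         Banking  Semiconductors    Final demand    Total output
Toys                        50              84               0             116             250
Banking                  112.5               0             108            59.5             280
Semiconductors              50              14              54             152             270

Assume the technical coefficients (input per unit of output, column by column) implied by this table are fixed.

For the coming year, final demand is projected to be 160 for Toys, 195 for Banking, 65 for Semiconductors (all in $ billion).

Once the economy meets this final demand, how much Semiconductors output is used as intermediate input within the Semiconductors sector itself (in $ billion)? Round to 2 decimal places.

z_SS = 39.97

Technical coefficients a_ij = z_ij / X_j:
  a_TT = 50/250 = 0.20, a_BT = 112.5/250 = 0.45, a_ST = 50/250 = 0.20
  a_TB = 84/280 = 0.30, a_BB = 0/280 = 0.00, a_SB = 14/280 = 0.05
  a_TS = 0/270 = 0.00, a_BS = 108/270 = 0.40, a_SS = 54/270 = 0.20
I − A =
  [   0.80    -0.30     0.00]
  [  -0.45     1.00    -0.40]
  [  -0.20    -0.05     0.80]
Cofactors of I−A, C_ij = (−1)^(i+j)·(minor ij) (rows/columns in the sector order above):
  C_11 = (1.00)(0.80) − (-0.40)(-0.05) = 0.7800
  C_12 = −[(-0.45)(0.80) − (-0.40)(-0.20)] = 0.4400
  C_13 = (-0.45)(-0.05) − (1.00)(-0.20) = 0.2225
  C_21 = −[(-0.30)(0.80) − (0.00)(-0.05)] = 0.2400
  C_22 = (0.80)(0.80) − (0.00)(-0.20) = 0.6400
  C_23 = −[(0.80)(-0.05) − (-0.30)(-0.20)] = 0.1000
  C_31 = (-0.30)(-0.40) − (0.00)(1.00) = 0.1200
  C_32 = −[(0.80)(-0.40) − (0.00)(-0.45)] = 0.3200
  C_33 = (0.80)(1.00) − (-0.30)(-0.45) = 0.6650
det(I−A) = Σ_j (I−A)_1j·C_1j = (0.80)(0.7800) + (-0.30)(0.4400) + (0.00)(0.2225) = 0.4920
adj(I−A) = Cᵀ =
  [ 0.7800   0.2400   0.1200]
  [ 0.4400   0.6400   0.3200]
  [ 0.2225   0.1000   0.6650]
(I − A)⁻¹ = adj(I−A) / det(I−A) ≈
  [   1.5854     0.4878     0.2439]
  [   0.8943     1.3008     0.6504]
  [   0.4522     0.2033     1.3516]
First solve x = (I − A)⁻¹ d = adj(I−A)·d / det(I−A); in particular x_S = (0.2225·160 + 0.1000·195 + 0.6650·65) / 0.4920 = 98.325 / 0.4920 ≈ 199.8476.
Intermediate flow from S to S: z_SS = a_SS · x_S = 0.20 × 98.325 / 0.4920 = 19.665 / 0.4920 ≈ 39.97.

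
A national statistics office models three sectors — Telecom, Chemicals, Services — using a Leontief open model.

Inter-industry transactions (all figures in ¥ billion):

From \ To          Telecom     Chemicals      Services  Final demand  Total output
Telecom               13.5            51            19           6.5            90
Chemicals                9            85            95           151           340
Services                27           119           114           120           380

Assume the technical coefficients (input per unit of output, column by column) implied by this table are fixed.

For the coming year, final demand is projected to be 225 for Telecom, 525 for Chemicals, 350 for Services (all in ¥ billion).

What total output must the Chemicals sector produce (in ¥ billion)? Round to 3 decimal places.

Technical coefficients a_ij = z_ij / X_j:
  a_TT = 13.5/90 = 0.15, a_CT = 9/90 = 0.10, a_ST = 27/90 = 0.30
  a_TC = 51/340 = 0.15, a_CC = 85/340 = 0.25, a_SC = 119/340 = 0.35
  a_TS = 19/380 = 0.05, a_CS = 95/380 = 0.25, a_SS = 114/380 = 0.30
I − A =
  [   0.85    -0.15    -0.05]
  [  -0.10     0.75    -0.25]
  [  -0.30    -0.35     0.70]
Cofactors of I−A, C_ij = (−1)^(i+j)·(minor ij) (rows/columns in the sector order above):
  C_11 = (0.75)(0.70) − (-0.25)(-0.35) = 0.4375
  C_12 = −[(-0.10)(0.70) − (-0.25)(-0.30)] = 0.1450
  C_13 = (-0.10)(-0.35) − (0.75)(-0.30) = 0.2600
  C_21 = −[(-0.15)(0.70) − (-0.05)(-0.35)] = 0.1225
  C_22 = (0.85)(0.70) − (-0.05)(-0.30) = 0.5800
  C_23 = −[(0.85)(-0.35) − (-0.15)(-0.30)] = 0.3425
  C_31 = (-0.15)(-0.25) − (-0.05)(0.75) = 0.0750
  C_32 = −[(0.85)(-0.25) − (-0.05)(-0.10)] = 0.2175
  C_33 = (0.85)(0.75) − (-0.15)(-0.10) = 0.6225
det(I−A) = Σ_j (I−A)_1j·C_1j = (0.85)(0.4375) + (-0.15)(0.1450) + (-0.05)(0.2600) = 0.337125
adj(I−A) = Cᵀ =
  [ 0.4375   0.1225   0.0750]
  [ 0.1450   0.5800   0.2175]
  [ 0.2600   0.3425   0.6225]
(I − A)⁻¹ = adj(I−A) / det(I−A) ≈
  [   1.2977     0.3634     0.2225]
  [   0.4301     1.7204     0.6452]
  [   0.7712     1.0159     1.8465]
x = (I − A)⁻¹ d = adj(I−A)·d / det(I−A), with det(I−A) = 0.337125:
  x_T = (0.4375·225 + 0.1225·525 + 0.0750·350) / 0.337125 = 189.00 / 0.337125 ≈ 560.623
  x_C = (0.1450·225 + 0.5800·525 + 0.2175·350) / 0.337125 = 413.25 / 0.337125 ≈ 1225.806
  x_S = (0.2600·225 + 0.3425·525 + 0.6225·350) / 0.337125 = 456.1875 / 0.337125 ≈ 1353.170

x_C = 1225.806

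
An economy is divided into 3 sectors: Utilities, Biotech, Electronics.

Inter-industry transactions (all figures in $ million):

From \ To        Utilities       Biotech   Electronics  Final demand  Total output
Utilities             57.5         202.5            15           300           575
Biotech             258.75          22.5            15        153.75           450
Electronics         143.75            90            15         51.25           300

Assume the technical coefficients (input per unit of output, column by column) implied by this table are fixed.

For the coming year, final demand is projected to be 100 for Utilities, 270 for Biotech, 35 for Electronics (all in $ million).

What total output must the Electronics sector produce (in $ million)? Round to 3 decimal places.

Technical coefficients a_ij = z_ij / X_j:
  a_UU = 57.5/575 = 0.10, a_BU = 258.75/575 = 0.45, a_EU = 143.75/575 = 0.25
  a_UB = 202.5/450 = 0.45, a_BB = 22.5/450 = 0.05, a_EB = 90/450 = 0.20
  a_UE = 15/300 = 0.05, a_BE = 15/300 = 0.05, a_EE = 15/300 = 0.05
I − A =
  [   0.90    -0.45    -0.05]
  [  -0.45     0.95    -0.05]
  [  -0.25    -0.20     0.95]
Cofactors of I−A, C_ij = (−1)^(i+j)·(minor ij) (rows/columns in the sector order above):
  C_11 = (0.95)(0.95) − (-0.05)(-0.20) = 0.8925
  C_12 = −[(-0.45)(0.95) − (-0.05)(-0.25)] = 0.4400
  C_13 = (-0.45)(-0.20) − (0.95)(-0.25) = 0.3275
  C_21 = −[(-0.45)(0.95) − (-0.05)(-0.20)] = 0.4375
  C_22 = (0.90)(0.95) − (-0.05)(-0.25) = 0.8425
  C_23 = −[(0.90)(-0.20) − (-0.45)(-0.25)] = 0.2925
  C_31 = (-0.45)(-0.05) − (-0.05)(0.95) = 0.0700
  C_32 = −[(0.90)(-0.05) − (-0.05)(-0.45)] = 0.0675
  C_33 = (0.90)(0.95) − (-0.45)(-0.45) = 0.6525
det(I−A) = Σ_j (I−A)_1j·C_1j = (0.90)(0.8925) + (-0.45)(0.4400) + (-0.05)(0.3275) = 0.588875
adj(I−A) = Cᵀ =
  [ 0.8925   0.4375   0.0700]
  [ 0.4400   0.8425   0.0675]
  [ 0.3275   0.2925   0.6525]
(I − A)⁻¹ = adj(I−A) / det(I−A) ≈
  [   1.5156     0.7429     0.1189]
  [   0.7472     1.4307     0.1146]
  [   0.5561     0.4967     1.1080]
x = (I − A)⁻¹ d = adj(I−A)·d / det(I−A), with det(I−A) = 0.588875:
  x_U = (0.8925·100 + 0.4375·270 + 0.0700·35) / 0.588875 = 209.825 / 0.588875 ≈ 356.315
  x_B = (0.4400·100 + 0.8425·270 + 0.0675·35) / 0.588875 = 273.8375 / 0.588875 ≈ 465.018
  x_E = (0.3275·100 + 0.2925·270 + 0.6525·35) / 0.588875 = 134.5625 / 0.588875 ≈ 228.508

x_E = 228.508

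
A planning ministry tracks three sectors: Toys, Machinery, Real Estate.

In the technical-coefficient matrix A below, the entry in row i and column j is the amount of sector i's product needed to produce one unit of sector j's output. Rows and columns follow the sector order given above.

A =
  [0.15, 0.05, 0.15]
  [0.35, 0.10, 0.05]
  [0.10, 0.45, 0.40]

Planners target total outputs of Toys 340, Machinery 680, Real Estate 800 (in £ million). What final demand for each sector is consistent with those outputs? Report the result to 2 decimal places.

d_T = 135.00, d_M = 453.00, d_R = 140.00

I − A =
  [   0.85    -0.05    -0.15]
  [  -0.35     0.90    -0.05]
  [  -0.10    -0.45     0.60]
d = (I − A) x:
  d_T = (+0.85)·340 + (-0.05)·680 + (-0.15)·800 = 135.00
  d_M = (-0.35)·340 + (+0.90)·680 + (-0.05)·800 = 453.00
  d_R = (-0.10)·340 + (-0.45)·680 + (+0.60)·800 = 140.00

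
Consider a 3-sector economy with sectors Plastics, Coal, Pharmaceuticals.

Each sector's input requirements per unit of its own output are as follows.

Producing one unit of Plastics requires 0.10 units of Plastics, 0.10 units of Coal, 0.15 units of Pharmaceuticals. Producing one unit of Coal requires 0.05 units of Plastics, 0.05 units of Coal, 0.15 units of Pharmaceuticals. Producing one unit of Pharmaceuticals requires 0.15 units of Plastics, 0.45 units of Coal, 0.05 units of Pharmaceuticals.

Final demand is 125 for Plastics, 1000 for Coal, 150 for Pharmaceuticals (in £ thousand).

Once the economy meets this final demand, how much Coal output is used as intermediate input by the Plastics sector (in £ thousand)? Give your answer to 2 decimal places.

I − A =
  [   0.90    -0.05    -0.15]
  [  -0.10     0.95    -0.45]
  [  -0.15    -0.15     0.95]
Cofactors of I−A, C_ij = (−1)^(i+j)·(minor ij) (rows/columns in the sector order above):
  C_11 = (0.95)(0.95) − (-0.45)(-0.15) = 0.8350
  C_12 = −[(-0.10)(0.95) − (-0.45)(-0.15)] = 0.1625
  C_13 = (-0.10)(-0.15) − (0.95)(-0.15) = 0.1575
  C_21 = −[(-0.05)(0.95) − (-0.15)(-0.15)] = 0.0700
  C_22 = (0.90)(0.95) − (-0.15)(-0.15) = 0.8325
  C_23 = −[(0.90)(-0.15) − (-0.05)(-0.15)] = 0.1425
  C_31 = (-0.05)(-0.45) − (-0.15)(0.95) = 0.1650
  C_32 = −[(0.90)(-0.45) − (-0.15)(-0.10)] = 0.4200
  C_33 = (0.90)(0.95) − (-0.05)(-0.10) = 0.8500
det(I−A) = Σ_j (I−A)_1j·C_1j = (0.90)(0.8350) + (-0.05)(0.1625) + (-0.15)(0.1575) = 0.71975
adj(I−A) = Cᵀ =
  [ 0.8350   0.0700   0.1650]
  [ 0.1625   0.8325   0.4200]
  [ 0.1575   0.1425   0.8500]
(I − A)⁻¹ = adj(I−A) / det(I−A) ≈
  [   1.1601     0.0973     0.2292]
  [   0.2258     1.1567     0.5835]
  [   0.2188     0.1980     1.1810]
First solve x = (I − A)⁻¹ d = adj(I−A)·d / det(I−A); in particular x_1 = (0.8350·125 + 0.0700·1000 + 0.1650·150) / 0.71975 = 199.125 / 0.71975 ≈ 276.6586.
Intermediate flow from 2 to 1: z_21 = a_21 · x_1 = 0.10 × 199.125 / 0.71975 = 19.9125 / 0.71975 ≈ 27.67.

z_21 = 27.67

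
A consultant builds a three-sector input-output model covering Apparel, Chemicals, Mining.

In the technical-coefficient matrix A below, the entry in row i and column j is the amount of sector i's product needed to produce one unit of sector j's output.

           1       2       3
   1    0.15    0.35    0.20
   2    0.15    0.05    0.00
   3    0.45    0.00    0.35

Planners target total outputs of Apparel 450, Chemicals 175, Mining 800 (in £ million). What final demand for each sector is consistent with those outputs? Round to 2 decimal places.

I − A =
  [   0.85    -0.35    -0.20]
  [  -0.15     0.95     0.00]
  [  -0.45     0.00     0.65]
d = (I − A) x:
  d_1 = (+0.85)·450 + (-0.35)·175 + (-0.20)·800 = 161.25
  d_2 = (-0.15)·450 + (+0.95)·175 + (+0.00)·800 = 98.75
  d_3 = (-0.45)·450 + (+0.00)·175 + (+0.65)·800 = 317.50

d_1 = 161.25, d_2 = 98.75, d_3 = 317.50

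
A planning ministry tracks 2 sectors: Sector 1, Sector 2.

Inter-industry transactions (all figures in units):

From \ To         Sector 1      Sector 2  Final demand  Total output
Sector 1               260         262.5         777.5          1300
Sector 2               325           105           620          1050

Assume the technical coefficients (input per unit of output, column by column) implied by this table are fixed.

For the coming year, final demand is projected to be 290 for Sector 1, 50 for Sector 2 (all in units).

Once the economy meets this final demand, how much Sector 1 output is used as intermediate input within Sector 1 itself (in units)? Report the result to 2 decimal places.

z_11 = 83.19

Technical coefficients a_ij = z_ij / X_j:
  a_11 = 260/1300 = 0.20, a_21 = 325/1300 = 0.25
  a_12 = 262.5/1050 = 0.25, a_22 = 105/1050 = 0.10
I − A =
  [   0.80    -0.25]
  [  -0.25     0.90]
det(I−A) = (0.80)(0.90) − (-0.25)(-0.25) = 0.6575
adj(I−A) = [[0.90, 0.25], [0.25, 0.80]]
(I − A)⁻¹ = adj(I−A) / det(I−A) ≈
  [   1.3688     0.3802]
  [   0.3802     1.2167]
First solve x = (I − A)⁻¹ d = adj(I−A)·d / det(I−A); in particular x_1 = (0.90·290 + 0.25·50) / 0.6575 = 273.50 / 0.6575 ≈ 415.9696.
Intermediate flow from 1 to 1: z_11 = a_11 · x_1 = 0.20 × 273.50 / 0.6575 = 54.70 / 0.6575 ≈ 83.19.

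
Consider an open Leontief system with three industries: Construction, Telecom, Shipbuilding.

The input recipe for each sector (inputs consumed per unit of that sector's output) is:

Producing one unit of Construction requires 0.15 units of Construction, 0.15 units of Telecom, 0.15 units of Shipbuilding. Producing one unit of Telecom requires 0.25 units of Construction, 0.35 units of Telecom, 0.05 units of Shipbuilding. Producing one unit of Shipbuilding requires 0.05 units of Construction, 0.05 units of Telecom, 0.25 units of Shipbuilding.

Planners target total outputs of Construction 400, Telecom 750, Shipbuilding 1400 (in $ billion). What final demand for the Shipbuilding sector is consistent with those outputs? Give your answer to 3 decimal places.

d_3 = 952.500

I − A =
  [   0.85    -0.25    -0.05]
  [  -0.15     0.65    -0.05]
  [  -0.15    -0.05     0.75]
d = (I − A) x:
  d_1 = (+0.85)·400 + (-0.25)·750 + (-0.05)·1400 = 82.500
  d_2 = (-0.15)·400 + (+0.65)·750 + (-0.05)·1400 = 357.500
  d_3 = (-0.15)·400 + (-0.05)·750 + (+0.75)·1400 = 952.500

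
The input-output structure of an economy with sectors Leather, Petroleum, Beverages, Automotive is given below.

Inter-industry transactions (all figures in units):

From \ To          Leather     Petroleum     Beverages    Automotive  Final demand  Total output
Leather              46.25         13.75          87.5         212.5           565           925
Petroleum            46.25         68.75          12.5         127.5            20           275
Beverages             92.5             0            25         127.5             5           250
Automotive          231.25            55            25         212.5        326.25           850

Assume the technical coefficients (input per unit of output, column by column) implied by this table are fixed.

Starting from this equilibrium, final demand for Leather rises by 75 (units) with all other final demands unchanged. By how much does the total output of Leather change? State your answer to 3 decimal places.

Technical coefficients a_ij = z_ij / X_j:
  a_LL = 46.25/925 = 0.05, a_PL = 46.25/925 = 0.05, a_BL = 92.5/925 = 0.10, a_AL = 231.25/925 = 0.25
  a_LP = 13.75/275 = 0.05, a_PP = 68.75/275 = 0.25, a_BP = 0/275 = 0.00, a_AP = 55/275 = 0.20
  a_LB = 87.5/250 = 0.35, a_PB = 12.5/250 = 0.05, a_BB = 25/250 = 0.10, a_AB = 25/250 = 0.10
  a_LA = 212.5/850 = 0.25, a_PA = 127.5/850 = 0.15, a_BA = 127.5/850 = 0.15, a_AA = 212.5/850 = 0.25
I − A =
  [   0.95    -0.05    -0.35    -0.25]
  [  -0.05     0.75    -0.05    -0.15]
  [  -0.10     0.00     0.90    -0.15]
  [  -0.25    -0.20    -0.10     0.75]
Compute the cofactors C_ij = (−1)^(i+j)·(3×3 minor ij) of I−A; the adjugate is their transpose:
adj(I−A) = Cᵀ =
  [ 0.466500   0.088500   0.210250   0.215250]
  [ 0.073875   0.528875   0.074250   0.145250]
  [ 0.082875   0.039125   0.452750   0.126000]
  [ 0.186250   0.175750   0.150250   0.612500]
det(I−A) = Σ_j (I−A)_1j·C_1j = (0.95)(0.466500) + (-0.05)(0.073875) + (-0.35)(0.082875) + (-0.25)(0.186250) = 0.3639125
(I − A)⁻¹ = adj(I−A) / det(I−A) ≈
  [   1.2819     0.2432     0.5777     0.5915]
  [   0.2030     1.4533     0.2040     0.3991]
  [   0.2277     0.1075     1.2441     0.3462]
  [   0.5118     0.4829     0.4129     1.6831]
Δx = (I − A)⁻¹ Δd with Δd having +75 in the Leather component and 0 elsewhere.
So Δx_L = L_LL · (+75), where L_LL = adj(I−A)_LL / det(I−A) = 0.466500 / 0.3639125.
Δx_L = 0.466500 × (+75) / 0.3639125 = 34.9875 / 0.3639125 ≈ 96.143.

Δx_L = 96.143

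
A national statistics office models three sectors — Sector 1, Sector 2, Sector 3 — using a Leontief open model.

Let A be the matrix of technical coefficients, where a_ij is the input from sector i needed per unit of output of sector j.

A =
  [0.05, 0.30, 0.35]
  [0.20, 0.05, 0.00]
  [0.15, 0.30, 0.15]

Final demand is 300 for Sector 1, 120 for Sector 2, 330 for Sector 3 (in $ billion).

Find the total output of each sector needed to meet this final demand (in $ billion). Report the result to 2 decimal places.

I − A =
  [   0.95    -0.30    -0.35]
  [  -0.20     0.95     0.00]
  [  -0.15    -0.30     0.85]
Cofactors of I−A, C_ij = (−1)^(i+j)·(minor ij) (rows/columns in the sector order above):
  C_11 = (0.95)(0.85) − (0.00)(-0.30) = 0.8075
  C_12 = −[(-0.20)(0.85) − (0.00)(-0.15)] = 0.1700
  C_13 = (-0.20)(-0.30) − (0.95)(-0.15) = 0.2025
  C_21 = −[(-0.30)(0.85) − (-0.35)(-0.30)] = 0.3600
  C_22 = (0.95)(0.85) − (-0.35)(-0.15) = 0.7550
  C_23 = −[(0.95)(-0.30) − (-0.30)(-0.15)] = 0.3300
  C_31 = (-0.30)(0.00) − (-0.35)(0.95) = 0.3325
  C_32 = −[(0.95)(0.00) − (-0.35)(-0.20)] = 0.0700
  C_33 = (0.95)(0.95) − (-0.30)(-0.20) = 0.8425
det(I−A) = Σ_j (I−A)_1j·C_1j = (0.95)(0.8075) + (-0.30)(0.1700) + (-0.35)(0.2025) = 0.64525
adj(I−A) = Cᵀ =
  [ 0.8075   0.3600   0.3325]
  [ 0.1700   0.7550   0.0700]
  [ 0.2025   0.3300   0.8425]
(I − A)⁻¹ = adj(I−A) / det(I−A) ≈
  [   1.2515     0.5579     0.5153]
  [   0.2635     1.1701     0.1085]
  [   0.3138     0.5114     1.3057]
x = (I − A)⁻¹ d = adj(I−A)·d / det(I−A), with det(I−A) = 0.64525:
  x_1 = (0.8075·300 + 0.3600·120 + 0.3325·330) / 0.64525 = 395.175 / 0.64525 ≈ 612.44
  x_2 = (0.1700·300 + 0.7550·120 + 0.0700·330) / 0.64525 = 164.70 / 0.64525 ≈ 255.25
  x_3 = (0.2025·300 + 0.3300·120 + 0.8425·330) / 0.64525 = 378.375 / 0.64525 ≈ 586.40

x_1 = 612.44, x_2 = 255.25, x_3 = 586.40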